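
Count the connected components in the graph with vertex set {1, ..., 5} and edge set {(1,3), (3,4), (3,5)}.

Step 1: Build adjacency list from edges:
  1: 3
  2: (none)
  3: 1, 4, 5
  4: 3
  5: 3

Step 2: Run BFS/DFS from vertex 1:
  Visited: {1, 3, 4, 5}
  Reached 4 of 5 vertices

Step 3: Only 4 of 5 vertices reached. Graph is disconnected.
Connected components: {1, 3, 4, 5}, {2}
Number of connected components: 2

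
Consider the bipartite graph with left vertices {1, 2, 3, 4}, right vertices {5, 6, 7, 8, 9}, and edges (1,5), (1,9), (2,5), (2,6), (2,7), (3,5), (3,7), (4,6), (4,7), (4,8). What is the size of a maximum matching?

Step 1: List the neighbors of each left vertex:
  1: 5, 9
  2: 5, 6, 7
  3: 5, 7
  4: 6, 7, 8

Step 2: Greedily match left vertices, then look for augmenting paths:
  Match 1 -- 5
  Match 2 -- 6
  Match 3 -- 7
  Match 4 -- 8
  No augmenting path remains.

Step 3: Verify this is maximum:
  Matching size 4 = min(|L|, |R|) = min(4, 5), which is an upper bound, so this matching is maximum.

Maximum matching: {(1,5), (2,6), (3,7), (4,8)}
Size: 4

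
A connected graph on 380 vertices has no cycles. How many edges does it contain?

A tree on n vertices always has exactly n - 1 edges.
For n = 380: edges = 380 - 1 = 379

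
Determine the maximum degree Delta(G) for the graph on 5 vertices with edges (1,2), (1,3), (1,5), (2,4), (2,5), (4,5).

Step 1: Count edges incident to each vertex:
  deg(1) = 3 (neighbors: 2, 3, 5)
  deg(2) = 3 (neighbors: 1, 4, 5)
  deg(3) = 1 (neighbors: 1)
  deg(4) = 2 (neighbors: 2, 5)
  deg(5) = 3 (neighbors: 1, 2, 4)

Step 2: Find maximum:
  max(3, 3, 1, 2, 3) = 3 (vertex 1)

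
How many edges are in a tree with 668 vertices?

A tree on n vertices always has exactly n - 1 edges.
For n = 668: edges = 668 - 1 = 667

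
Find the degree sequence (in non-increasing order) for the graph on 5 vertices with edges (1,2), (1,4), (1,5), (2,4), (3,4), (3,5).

Step 1: Count edges incident to each vertex:
  deg(1) = 3 (neighbors: 2, 4, 5)
  deg(2) = 2 (neighbors: 1, 4)
  deg(3) = 2 (neighbors: 4, 5)
  deg(4) = 3 (neighbors: 1, 2, 3)
  deg(5) = 2 (neighbors: 1, 3)

Step 2: Sort degrees in non-increasing order:
  Degrees: [3, 2, 2, 3, 2] -> sorted: [3, 3, 2, 2, 2]

Degree sequence: [3, 3, 2, 2, 2]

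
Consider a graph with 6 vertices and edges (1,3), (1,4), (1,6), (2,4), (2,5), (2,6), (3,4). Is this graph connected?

Step 1: Build adjacency list from edges:
  1: 3, 4, 6
  2: 4, 5, 6
  3: 1, 4
  4: 1, 2, 3
  5: 2
  6: 1, 2

Step 2: Run BFS/DFS from vertex 1:
  Visited: {1, 3, 4, 6, 2, 5}
  Reached 6 of 6 vertices

Step 3: All 6 vertices reached from vertex 1, so the graph is connected.
Answer: Yes, the graph is connected.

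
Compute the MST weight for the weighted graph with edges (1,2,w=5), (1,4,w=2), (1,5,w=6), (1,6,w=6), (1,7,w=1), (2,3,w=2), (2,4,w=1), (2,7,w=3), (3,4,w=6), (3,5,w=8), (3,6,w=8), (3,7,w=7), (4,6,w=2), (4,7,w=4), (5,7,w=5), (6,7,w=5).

Apply Kruskal's algorithm (sort edges by weight, add if no cycle):

Sorted edges by weight:
  (1,7) w=1
  (2,4) w=1
  (1,4) w=2
  (2,3) w=2
  (4,6) w=2
  (2,7) w=3
  (4,7) w=4
  (1,2) w=5
  (5,7) w=5
  (6,7) w=5
  (1,5) w=6
  (1,6) w=6
  (3,4) w=6
  (3,7) w=7
  (3,5) w=8
  (3,6) w=8

Add edge (1,7) w=1 -- no cycle. Running total: 1
Add edge (2,4) w=1 -- no cycle. Running total: 2
Add edge (1,4) w=2 -- no cycle. Running total: 4
Add edge (2,3) w=2 -- no cycle. Running total: 6
Add edge (4,6) w=2 -- no cycle. Running total: 8
Skip edge (2,7) w=3 -- would create cycle
Skip edge (4,7) w=4 -- would create cycle
Skip edge (1,2) w=5 -- would create cycle
Add edge (5,7) w=5 -- no cycle. Running total: 13

MST edges: (1,7,w=1), (2,4,w=1), (1,4,w=2), (2,3,w=2), (4,6,w=2), (5,7,w=5)
Total MST weight: 1 + 1 + 2 + 2 + 2 + 5 = 13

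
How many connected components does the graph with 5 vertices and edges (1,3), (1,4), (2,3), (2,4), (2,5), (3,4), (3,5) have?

Step 1: Build adjacency list from edges:
  1: 3, 4
  2: 3, 4, 5
  3: 1, 2, 4, 5
  4: 1, 2, 3
  5: 2, 3

Step 2: Run BFS/DFS from vertex 1:
  Visited: {1, 3, 4, 2, 5}
  Reached 5 of 5 vertices

Step 3: All 5 vertices reached from vertex 1, so the graph is connected.
Number of connected components: 1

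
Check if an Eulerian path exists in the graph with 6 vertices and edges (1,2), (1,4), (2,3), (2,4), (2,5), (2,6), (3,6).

Step 1: Find the degree of each vertex:
  deg(1) = 2
  deg(2) = 5
  deg(3) = 2
  deg(4) = 2
  deg(5) = 1
  deg(6) = 2

Step 2: Count vertices with odd degree:
  Odd-degree vertices: 2, 5 (2 total)

Step 3: Apply Euler's theorem:
  - Eulerian circuit exists iff graph is connected and all vertices have even degree
  - Eulerian path exists iff graph is connected and has 0 or 2 odd-degree vertices

Graph is connected with exactly 2 odd-degree vertices (2, 5).
Eulerian path exists (starting and ending at the odd-degree vertices), but no Eulerian circuit.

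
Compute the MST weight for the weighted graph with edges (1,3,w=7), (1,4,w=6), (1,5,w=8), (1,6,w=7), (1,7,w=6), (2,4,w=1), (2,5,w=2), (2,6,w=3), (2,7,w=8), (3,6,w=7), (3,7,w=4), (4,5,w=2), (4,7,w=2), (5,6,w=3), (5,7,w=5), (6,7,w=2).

Apply Kruskal's algorithm (sort edges by weight, add if no cycle):

Sorted edges by weight:
  (2,4) w=1
  (2,5) w=2
  (4,5) w=2
  (4,7) w=2
  (6,7) w=2
  (2,6) w=3
  (5,6) w=3
  (3,7) w=4
  (5,7) w=5
  (1,4) w=6
  (1,7) w=6
  (1,6) w=7
  (1,3) w=7
  (3,6) w=7
  (1,5) w=8
  (2,7) w=8

Add edge (2,4) w=1 -- no cycle. Running total: 1
Add edge (2,5) w=2 -- no cycle. Running total: 3
Skip edge (4,5) w=2 -- would create cycle
Add edge (4,7) w=2 -- no cycle. Running total: 5
Add edge (6,7) w=2 -- no cycle. Running total: 7
Skip edge (2,6) w=3 -- would create cycle
Skip edge (5,6) w=3 -- would create cycle
Add edge (3,7) w=4 -- no cycle. Running total: 11
Skip edge (5,7) w=5 -- would create cycle
Add edge (1,4) w=6 -- no cycle. Running total: 17

MST edges: (2,4,w=1), (2,5,w=2), (4,7,w=2), (6,7,w=2), (3,7,w=4), (1,4,w=6)
Total MST weight: 1 + 2 + 2 + 2 + 4 + 6 = 17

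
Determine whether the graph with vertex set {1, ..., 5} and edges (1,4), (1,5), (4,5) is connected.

Step 1: Build adjacency list from edges:
  1: 4, 5
  2: (none)
  3: (none)
  4: 1, 5
  5: 1, 4

Step 2: Run BFS/DFS from vertex 1:
  Visited: {1, 4, 5}
  Reached 3 of 5 vertices

Step 3: Only 3 of 5 vertices reached. Graph is disconnected.
Connected components: {1, 4, 5}, {2}, {3}
Answer: No, the graph is not connected (3 components).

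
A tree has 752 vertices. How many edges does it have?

A tree on n vertices always has exactly n - 1 edges.
For n = 752: edges = 752 - 1 = 751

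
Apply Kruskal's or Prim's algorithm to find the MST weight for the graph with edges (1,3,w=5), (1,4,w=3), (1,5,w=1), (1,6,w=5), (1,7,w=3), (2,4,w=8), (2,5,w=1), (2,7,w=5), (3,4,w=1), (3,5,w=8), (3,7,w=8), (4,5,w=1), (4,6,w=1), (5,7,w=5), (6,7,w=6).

Apply Kruskal's algorithm (sort edges by weight, add if no cycle):

Sorted edges by weight:
  (1,5) w=1
  (2,5) w=1
  (3,4) w=1
  (4,5) w=1
  (4,6) w=1
  (1,4) w=3
  (1,7) w=3
  (1,3) w=5
  (1,6) w=5
  (2,7) w=5
  (5,7) w=5
  (6,7) w=6
  (2,4) w=8
  (3,7) w=8
  (3,5) w=8

Add edge (1,5) w=1 -- no cycle. Running total: 1
Add edge (2,5) w=1 -- no cycle. Running total: 2
Add edge (3,4) w=1 -- no cycle. Running total: 3
Add edge (4,5) w=1 -- no cycle. Running total: 4
Add edge (4,6) w=1 -- no cycle. Running total: 5
Skip edge (1,4) w=3 -- would create cycle
Add edge (1,7) w=3 -- no cycle. Running total: 8

MST edges: (1,5,w=1), (2,5,w=1), (3,4,w=1), (4,5,w=1), (4,6,w=1), (1,7,w=3)
Total MST weight: 1 + 1 + 1 + 1 + 1 + 3 = 8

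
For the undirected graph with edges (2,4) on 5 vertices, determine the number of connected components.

Step 1: Build adjacency list from edges:
  1: (none)
  2: 4
  3: (none)
  4: 2
  5: (none)

Step 2: Run BFS/DFS from vertex 1:
  Visited: {1}
  Reached 1 of 5 vertices

Step 3: Only 1 of 5 vertices reached. Graph is disconnected.
Connected components: {1}, {2, 4}, {3}, {5}
Number of connected components: 4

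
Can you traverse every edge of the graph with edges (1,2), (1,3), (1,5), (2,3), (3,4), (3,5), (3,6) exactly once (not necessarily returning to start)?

Step 1: Find the degree of each vertex:
  deg(1) = 3
  deg(2) = 2
  deg(3) = 5
  deg(4) = 1
  deg(5) = 2
  deg(6) = 1

Step 2: Count vertices with odd degree:
  Odd-degree vertices: 1, 3, 4, 6 (4 total)

Step 3: Apply Euler's theorem:
  - Eulerian circuit exists iff graph is connected and all vertices have even degree
  - Eulerian path exists iff graph is connected and has 0 or 2 odd-degree vertices

Graph has 4 odd-degree vertices (need 0 or 2).
Neither Eulerian path nor Eulerian circuit exists.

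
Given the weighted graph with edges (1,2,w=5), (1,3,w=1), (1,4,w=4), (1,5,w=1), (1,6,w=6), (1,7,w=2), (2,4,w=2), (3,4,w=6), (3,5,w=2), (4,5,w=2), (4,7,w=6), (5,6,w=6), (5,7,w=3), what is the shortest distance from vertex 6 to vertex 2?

Step 1: Build adjacency list with weights:
  1: 2(w=5), 3(w=1), 4(w=4), 5(w=1), 6(w=6), 7(w=2)
  2: 1(w=5), 4(w=2)
  3: 1(w=1), 4(w=6), 5(w=2)
  4: 1(w=4), 2(w=2), 3(w=6), 5(w=2), 7(w=6)
  5: 1(w=1), 3(w=2), 4(w=2), 6(w=6), 7(w=3)
  6: 1(w=6), 5(w=6)
  7: 1(w=2), 4(w=6), 5(w=3)

Step 2: Apply Dijkstra's algorithm from vertex 6:
  Visit vertex 6 (distance=0)
    Update dist[1] = 6
    Update dist[5] = 6
  Visit vertex 1 (distance=6)
    Update dist[2] = 11
    Update dist[3] = 7
    Update dist[4] = 10
    Update dist[7] = 8
  Visit vertex 5 (distance=6)
    Update dist[4] = 8
  Visit vertex 3 (distance=7)
  Visit vertex 4 (distance=8)
    Update dist[2] = 10
  Visit vertex 7 (distance=8)
  Visit vertex 2 (distance=10)

Step 3: Shortest path: 6 -> 5 -> 4 -> 2
Total weight: 6 + 2 + 2 = 10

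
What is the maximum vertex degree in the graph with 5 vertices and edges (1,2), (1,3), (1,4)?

Step 1: Count edges incident to each vertex:
  deg(1) = 3 (neighbors: 2, 3, 4)
  deg(2) = 1 (neighbors: 1)
  deg(3) = 1 (neighbors: 1)
  deg(4) = 1 (neighbors: 1)
  deg(5) = 0 (neighbors: none)

Step 2: Find maximum:
  max(3, 1, 1, 1, 0) = 3 (vertex 1)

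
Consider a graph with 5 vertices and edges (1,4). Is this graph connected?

Step 1: Build adjacency list from edges:
  1: 4
  2: (none)
  3: (none)
  4: 1
  5: (none)

Step 2: Run BFS/DFS from vertex 1:
  Visited: {1, 4}
  Reached 2 of 5 vertices

Step 3: Only 2 of 5 vertices reached. Graph is disconnected.
Connected components: {1, 4}, {2}, {3}, {5}
Answer: No, the graph is not connected (4 components).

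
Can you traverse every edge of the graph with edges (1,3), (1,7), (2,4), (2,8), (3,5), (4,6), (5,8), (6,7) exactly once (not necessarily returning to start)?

Step 1: Find the degree of each vertex:
  deg(1) = 2
  deg(2) = 2
  deg(3) = 2
  deg(4) = 2
  deg(5) = 2
  deg(6) = 2
  deg(7) = 2
  deg(8) = 2

Step 2: Count vertices with odd degree:
  All vertices have even degree (0 odd-degree vertices)

Step 3: Apply Euler's theorem:
  - Eulerian circuit exists iff graph is connected and all vertices have even degree
  - Eulerian path exists iff graph is connected and has 0 or 2 odd-degree vertices

Graph is connected with 0 odd-degree vertices.
Both Eulerian circuit and Eulerian path exist.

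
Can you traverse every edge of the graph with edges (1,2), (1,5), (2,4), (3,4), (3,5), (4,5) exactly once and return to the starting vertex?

Step 1: Find the degree of each vertex:
  deg(1) = 2
  deg(2) = 2
  deg(3) = 2
  deg(4) = 3
  deg(5) = 3

Step 2: Count vertices with odd degree:
  Odd-degree vertices: 4, 5 (2 total)

Step 3: Apply Euler's theorem:
  - Eulerian circuit exists iff graph is connected and all vertices have even degree
  - Eulerian path exists iff graph is connected and has 0 or 2 odd-degree vertices

Graph is connected with exactly 2 odd-degree vertices (4, 5).
Eulerian path exists (starting and ending at the odd-degree vertices), but no Eulerian circuit.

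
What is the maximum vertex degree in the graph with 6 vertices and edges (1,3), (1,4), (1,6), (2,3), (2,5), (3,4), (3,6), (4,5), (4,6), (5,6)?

Step 1: Count edges incident to each vertex:
  deg(1) = 3 (neighbors: 3, 4, 6)
  deg(2) = 2 (neighbors: 3, 5)
  deg(3) = 4 (neighbors: 1, 2, 4, 6)
  deg(4) = 4 (neighbors: 1, 3, 5, 6)
  deg(5) = 3 (neighbors: 2, 4, 6)
  deg(6) = 4 (neighbors: 1, 3, 4, 5)

Step 2: Find maximum:
  max(3, 2, 4, 4, 3, 4) = 4 (vertex 3)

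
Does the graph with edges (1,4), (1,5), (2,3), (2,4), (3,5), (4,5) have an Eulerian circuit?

Step 1: Find the degree of each vertex:
  deg(1) = 2
  deg(2) = 2
  deg(3) = 2
  deg(4) = 3
  deg(5) = 3

Step 2: Count vertices with odd degree:
  Odd-degree vertices: 4, 5 (2 total)

Step 3: Apply Euler's theorem:
  - Eulerian circuit exists iff graph is connected and all vertices have even degree
  - Eulerian path exists iff graph is connected and has 0 or 2 odd-degree vertices

Graph is connected with exactly 2 odd-degree vertices (4, 5).
Eulerian path exists (starting and ending at the odd-degree vertices), but no Eulerian circuit.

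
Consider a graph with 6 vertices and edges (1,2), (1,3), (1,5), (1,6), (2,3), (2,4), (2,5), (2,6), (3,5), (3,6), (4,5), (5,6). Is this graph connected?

Step 1: Build adjacency list from edges:
  1: 2, 3, 5, 6
  2: 1, 3, 4, 5, 6
  3: 1, 2, 5, 6
  4: 2, 5
  5: 1, 2, 3, 4, 6
  6: 1, 2, 3, 5

Step 2: Run BFS/DFS from vertex 1:
  Visited: {1, 2, 3, 5, 6, 4}
  Reached 6 of 6 vertices

Step 3: All 6 vertices reached from vertex 1, so the graph is connected.
Answer: Yes, the graph is connected.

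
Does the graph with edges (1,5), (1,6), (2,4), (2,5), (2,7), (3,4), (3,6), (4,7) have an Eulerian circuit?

Step 1: Find the degree of each vertex:
  deg(1) = 2
  deg(2) = 3
  deg(3) = 2
  deg(4) = 3
  deg(5) = 2
  deg(6) = 2
  deg(7) = 2

Step 2: Count vertices with odd degree:
  Odd-degree vertices: 2, 4 (2 total)

Step 3: Apply Euler's theorem:
  - Eulerian circuit exists iff graph is connected and all vertices have even degree
  - Eulerian path exists iff graph is connected and has 0 or 2 odd-degree vertices

Graph is connected with exactly 2 odd-degree vertices (2, 4).
Eulerian path exists (starting and ending at the odd-degree vertices), but no Eulerian circuit.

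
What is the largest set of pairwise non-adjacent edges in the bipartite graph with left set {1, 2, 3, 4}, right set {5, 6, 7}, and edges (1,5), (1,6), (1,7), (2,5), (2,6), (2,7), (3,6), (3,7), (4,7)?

Step 1: List the neighbors of each left vertex:
  1: 5, 6, 7
  2: 5, 6, 7
  3: 6, 7
  4: 7

Step 2: Greedily match left vertices, then look for augmenting paths:
  Match 1 -- 5
  Match 2 -- 6
  Match 3 -- 7
  No augmenting path remains.

Step 3: Verify this is maximum:
  Matching size 3 = min(|L|, |R|) = min(4, 3), which is an upper bound, so this matching is maximum.

Maximum matching: {(1,5), (2,6), (3,7)}
Size: 3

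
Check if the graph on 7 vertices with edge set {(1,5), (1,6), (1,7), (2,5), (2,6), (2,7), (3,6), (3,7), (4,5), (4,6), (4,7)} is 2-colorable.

Step 1: Attempt 2-coloring using BFS:
  Start at vertex 1, assign color 0
  Color vertex 5 with color 1 (neighbor of 1)
  Color vertex 6 with color 1 (neighbor of 1)
  Color vertex 7 with color 1 (neighbor of 1)
  Color vertex 2 with color 0 (neighbor of 5)
  Color vertex 4 with color 0 (neighbor of 5)
  Color vertex 3 with color 0 (neighbor of 6)

Step 2: 2-coloring succeeded. No conflicts found.
  Set A (color 0): {1, 2, 3, 4}
  Set B (color 1): {5, 6, 7}

The graph is bipartite with partition {1, 2, 3, 4}, {5, 6, 7}.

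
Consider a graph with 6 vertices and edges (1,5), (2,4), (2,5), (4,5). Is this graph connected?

Step 1: Build adjacency list from edges:
  1: 5
  2: 4, 5
  3: (none)
  4: 2, 5
  5: 1, 2, 4
  6: (none)

Step 2: Run BFS/DFS from vertex 1:
  Visited: {1, 5, 2, 4}
  Reached 4 of 6 vertices

Step 3: Only 4 of 6 vertices reached. Graph is disconnected.
Connected components: {1, 2, 4, 5}, {3}, {6}
Answer: No, the graph is not connected (3 components).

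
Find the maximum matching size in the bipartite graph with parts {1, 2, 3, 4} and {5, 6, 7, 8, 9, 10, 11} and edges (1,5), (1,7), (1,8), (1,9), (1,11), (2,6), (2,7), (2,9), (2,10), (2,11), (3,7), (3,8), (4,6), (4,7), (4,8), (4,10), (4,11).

Step 1: List the neighbors of each left vertex:
  1: 5, 7, 8, 9, 11
  2: 6, 7, 9, 10, 11
  3: 7, 8
  4: 6, 7, 8, 10, 11

Step 2: Greedily match left vertices, then look for augmenting paths:
  Match 1 -- 5
  Match 2 -- 6
  Match 3 -- 7
  Match 4 -- 8
  No augmenting path remains.

Step 3: Verify this is maximum:
  Matching size 4 = min(|L|, |R|) = min(4, 7), which is an upper bound, so this matching is maximum.

Maximum matching: {(1,5), (2,6), (3,7), (4,8)}
Size: 4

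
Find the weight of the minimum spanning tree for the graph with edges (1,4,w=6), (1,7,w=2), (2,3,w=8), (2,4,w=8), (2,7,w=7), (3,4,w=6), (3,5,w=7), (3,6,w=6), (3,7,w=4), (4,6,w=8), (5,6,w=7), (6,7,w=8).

Apply Kruskal's algorithm (sort edges by weight, add if no cycle):

Sorted edges by weight:
  (1,7) w=2
  (3,7) w=4
  (1,4) w=6
  (3,4) w=6
  (3,6) w=6
  (2,7) w=7
  (3,5) w=7
  (5,6) w=7
  (2,4) w=8
  (2,3) w=8
  (4,6) w=8
  (6,7) w=8

Add edge (1,7) w=2 -- no cycle. Running total: 2
Add edge (3,7) w=4 -- no cycle. Running total: 6
Add edge (1,4) w=6 -- no cycle. Running total: 12
Skip edge (3,4) w=6 -- would create cycle
Add edge (3,6) w=6 -- no cycle. Running total: 18
Add edge (2,7) w=7 -- no cycle. Running total: 25
Add edge (3,5) w=7 -- no cycle. Running total: 32

MST edges: (1,7,w=2), (3,7,w=4), (1,4,w=6), (3,6,w=6), (2,7,w=7), (3,5,w=7)
Total MST weight: 2 + 4 + 6 + 6 + 7 + 7 = 32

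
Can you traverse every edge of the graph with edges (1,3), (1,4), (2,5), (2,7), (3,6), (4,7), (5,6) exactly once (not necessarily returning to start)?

Step 1: Find the degree of each vertex:
  deg(1) = 2
  deg(2) = 2
  deg(3) = 2
  deg(4) = 2
  deg(5) = 2
  deg(6) = 2
  deg(7) = 2

Step 2: Count vertices with odd degree:
  All vertices have even degree (0 odd-degree vertices)

Step 3: Apply Euler's theorem:
  - Eulerian circuit exists iff graph is connected and all vertices have even degree
  - Eulerian path exists iff graph is connected and has 0 or 2 odd-degree vertices

Graph is connected with 0 odd-degree vertices.
Both Eulerian circuit and Eulerian path exist.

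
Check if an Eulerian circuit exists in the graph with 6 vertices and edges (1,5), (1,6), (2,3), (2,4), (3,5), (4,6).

Step 1: Find the degree of each vertex:
  deg(1) = 2
  deg(2) = 2
  deg(3) = 2
  deg(4) = 2
  deg(5) = 2
  deg(6) = 2

Step 2: Count vertices with odd degree:
  All vertices have even degree (0 odd-degree vertices)

Step 3: Apply Euler's theorem:
  - Eulerian circuit exists iff graph is connected and all vertices have even degree
  - Eulerian path exists iff graph is connected and has 0 or 2 odd-degree vertices

Graph is connected with 0 odd-degree vertices.
Both Eulerian circuit and Eulerian path exist.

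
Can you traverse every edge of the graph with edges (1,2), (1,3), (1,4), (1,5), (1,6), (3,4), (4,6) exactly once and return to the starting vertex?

Step 1: Find the degree of each vertex:
  deg(1) = 5
  deg(2) = 1
  deg(3) = 2
  deg(4) = 3
  deg(5) = 1
  deg(6) = 2

Step 2: Count vertices with odd degree:
  Odd-degree vertices: 1, 2, 4, 5 (4 total)

Step 3: Apply Euler's theorem:
  - Eulerian circuit exists iff graph is connected and all vertices have even degree
  - Eulerian path exists iff graph is connected and has 0 or 2 odd-degree vertices

Graph has 4 odd-degree vertices (need 0 or 2).
Neither Eulerian path nor Eulerian circuit exists.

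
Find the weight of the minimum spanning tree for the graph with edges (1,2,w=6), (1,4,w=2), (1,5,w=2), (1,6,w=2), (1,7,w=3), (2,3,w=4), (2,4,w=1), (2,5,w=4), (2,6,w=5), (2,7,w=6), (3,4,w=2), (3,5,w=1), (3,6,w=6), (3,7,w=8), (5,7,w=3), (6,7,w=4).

Apply Kruskal's algorithm (sort edges by weight, add if no cycle):

Sorted edges by weight:
  (2,4) w=1
  (3,5) w=1
  (1,4) w=2
  (1,5) w=2
  (1,6) w=2
  (3,4) w=2
  (1,7) w=3
  (5,7) w=3
  (2,3) w=4
  (2,5) w=4
  (6,7) w=4
  (2,6) w=5
  (1,2) w=6
  (2,7) w=6
  (3,6) w=6
  (3,7) w=8

Add edge (2,4) w=1 -- no cycle. Running total: 1
Add edge (3,5) w=1 -- no cycle. Running total: 2
Add edge (1,4) w=2 -- no cycle. Running total: 4
Add edge (1,5) w=2 -- no cycle. Running total: 6
Add edge (1,6) w=2 -- no cycle. Running total: 8
Skip edge (3,4) w=2 -- would create cycle
Add edge (1,7) w=3 -- no cycle. Running total: 11

MST edges: (2,4,w=1), (3,5,w=1), (1,4,w=2), (1,5,w=2), (1,6,w=2), (1,7,w=3)
Total MST weight: 1 + 1 + 2 + 2 + 2 + 3 = 11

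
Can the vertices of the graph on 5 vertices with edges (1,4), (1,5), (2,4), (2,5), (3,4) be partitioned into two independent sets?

Step 1: Attempt 2-coloring using BFS:
  Start at vertex 1, assign color 0
  Color vertex 4 with color 1 (neighbor of 1)
  Color vertex 5 with color 1 (neighbor of 1)
  Color vertex 2 with color 0 (neighbor of 4)
  Color vertex 3 with color 0 (neighbor of 4)

Step 2: 2-coloring succeeded. No conflicts found.
  Set A (color 0): {1, 2, 3}
  Set B (color 1): {4, 5}

The graph is bipartite with partition {1, 2, 3}, {4, 5}.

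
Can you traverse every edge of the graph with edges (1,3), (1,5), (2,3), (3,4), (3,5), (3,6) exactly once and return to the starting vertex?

Step 1: Find the degree of each vertex:
  deg(1) = 2
  deg(2) = 1
  deg(3) = 5
  deg(4) = 1
  deg(5) = 2
  deg(6) = 1

Step 2: Count vertices with odd degree:
  Odd-degree vertices: 2, 3, 4, 6 (4 total)

Step 3: Apply Euler's theorem:
  - Eulerian circuit exists iff graph is connected and all vertices have even degree
  - Eulerian path exists iff graph is connected and has 0 or 2 odd-degree vertices

Graph has 4 odd-degree vertices (need 0 or 2).
Neither Eulerian path nor Eulerian circuit exists.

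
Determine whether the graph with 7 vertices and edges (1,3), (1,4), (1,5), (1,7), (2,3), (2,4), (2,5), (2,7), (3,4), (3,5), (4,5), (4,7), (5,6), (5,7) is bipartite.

Step 1: Attempt 2-coloring using BFS:
  Start at vertex 1, assign color 0
  Color vertex 3 with color 1 (neighbor of 1)
  Color vertex 4 with color 1 (neighbor of 1)
  Color vertex 5 with color 1 (neighbor of 1)
  Color vertex 7 with color 1 (neighbor of 1)
  Color vertex 2 with color 0 (neighbor of 3)

Step 2: Conflict found! Vertices 3 and 4 are adjacent but have the same color.
This means the graph contains an odd cycle.

The graph is NOT bipartite.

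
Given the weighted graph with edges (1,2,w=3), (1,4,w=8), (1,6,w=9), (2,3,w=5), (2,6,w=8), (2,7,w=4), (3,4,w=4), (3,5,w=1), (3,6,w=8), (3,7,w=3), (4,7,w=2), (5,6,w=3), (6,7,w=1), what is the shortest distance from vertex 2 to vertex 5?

Step 1: Build adjacency list with weights:
  1: 2(w=3), 4(w=8), 6(w=9)
  2: 1(w=3), 3(w=5), 6(w=8), 7(w=4)
  3: 2(w=5), 4(w=4), 5(w=1), 6(w=8), 7(w=3)
  4: 1(w=8), 3(w=4), 7(w=2)
  5: 3(w=1), 6(w=3)
  6: 1(w=9), 2(w=8), 3(w=8), 5(w=3), 7(w=1)
  7: 2(w=4), 3(w=3), 4(w=2), 6(w=1)

Step 2: Apply Dijkstra's algorithm from vertex 2:
  Visit vertex 2 (distance=0)
    Update dist[1] = 3
    Update dist[3] = 5
    Update dist[6] = 8
    Update dist[7] = 4
  Visit vertex 1 (distance=3)
    Update dist[4] = 11
  Visit vertex 7 (distance=4)
    Update dist[4] = 6
    Update dist[6] = 5
  Visit vertex 3 (distance=5)
    Update dist[5] = 6
  Visit vertex 6 (distance=5)
  Visit vertex 4 (distance=6)
  Visit vertex 5 (distance=6)

Step 3: Shortest path: 2 -> 3 -> 5
Total weight: 5 + 1 = 6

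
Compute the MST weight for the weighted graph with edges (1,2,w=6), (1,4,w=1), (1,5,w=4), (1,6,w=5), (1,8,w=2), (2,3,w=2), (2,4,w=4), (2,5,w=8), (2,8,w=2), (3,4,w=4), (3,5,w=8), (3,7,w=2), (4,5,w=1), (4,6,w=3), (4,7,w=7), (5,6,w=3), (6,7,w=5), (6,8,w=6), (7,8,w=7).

Apply Kruskal's algorithm (sort edges by weight, add if no cycle):

Sorted edges by weight:
  (1,4) w=1
  (4,5) w=1
  (1,8) w=2
  (2,8) w=2
  (2,3) w=2
  (3,7) w=2
  (4,6) w=3
  (5,6) w=3
  (1,5) w=4
  (2,4) w=4
  (3,4) w=4
  (1,6) w=5
  (6,7) w=5
  (1,2) w=6
  (6,8) w=6
  (4,7) w=7
  (7,8) w=7
  (2,5) w=8
  (3,5) w=8

Add edge (1,4) w=1 -- no cycle. Running total: 1
Add edge (4,5) w=1 -- no cycle. Running total: 2
Add edge (1,8) w=2 -- no cycle. Running total: 4
Add edge (2,8) w=2 -- no cycle. Running total: 6
Add edge (2,3) w=2 -- no cycle. Running total: 8
Add edge (3,7) w=2 -- no cycle. Running total: 10
Add edge (4,6) w=3 -- no cycle. Running total: 13

MST edges: (1,4,w=1), (4,5,w=1), (1,8,w=2), (2,8,w=2), (2,3,w=2), (3,7,w=2), (4,6,w=3)
Total MST weight: 1 + 1 + 2 + 2 + 2 + 2 + 3 = 13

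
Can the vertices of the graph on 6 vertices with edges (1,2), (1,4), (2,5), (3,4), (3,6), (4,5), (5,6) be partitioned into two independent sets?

Step 1: Attempt 2-coloring using BFS:
  Start at vertex 1, assign color 0
  Color vertex 2 with color 1 (neighbor of 1)
  Color vertex 4 with color 1 (neighbor of 1)
  Color vertex 5 with color 0 (neighbor of 2)
  Color vertex 3 with color 0 (neighbor of 4)
  Color vertex 6 with color 1 (neighbor of 5)

Step 2: 2-coloring succeeded. No conflicts found.
  Set A (color 0): {1, 3, 5}
  Set B (color 1): {2, 4, 6}

The graph is bipartite with partition {1, 3, 5}, {2, 4, 6}.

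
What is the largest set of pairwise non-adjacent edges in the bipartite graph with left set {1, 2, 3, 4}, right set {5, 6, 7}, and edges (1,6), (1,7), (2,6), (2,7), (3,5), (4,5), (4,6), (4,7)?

Step 1: List the neighbors of each left vertex:
  1: 6, 7
  2: 6, 7
  3: 5
  4: 5, 6, 7

Step 2: Greedily match left vertices, then look for augmenting paths:
  Match 1 -- 6
  Match 2 -- 7
  Match 3 -- 5
  No augmenting path remains.

Step 3: Verify this is maximum:
  Matching size 3 = min(|L|, |R|) = min(4, 3), which is an upper bound, so this matching is maximum.

Maximum matching: {(1,6), (2,7), (3,5)}
Size: 3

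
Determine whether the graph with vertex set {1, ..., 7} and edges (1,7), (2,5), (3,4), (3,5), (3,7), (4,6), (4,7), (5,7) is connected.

Step 1: Build adjacency list from edges:
  1: 7
  2: 5
  3: 4, 5, 7
  4: 3, 6, 7
  5: 2, 3, 7
  6: 4
  7: 1, 3, 4, 5

Step 2: Run BFS/DFS from vertex 1:
  Visited: {1, 7, 3, 4, 5, 6, 2}
  Reached 7 of 7 vertices

Step 3: All 7 vertices reached from vertex 1, so the graph is connected.
Answer: Yes, the graph is connected.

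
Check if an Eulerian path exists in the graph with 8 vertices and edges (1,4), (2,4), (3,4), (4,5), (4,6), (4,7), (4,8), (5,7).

Step 1: Find the degree of each vertex:
  deg(1) = 1
  deg(2) = 1
  deg(3) = 1
  deg(4) = 7
  deg(5) = 2
  deg(6) = 1
  deg(7) = 2
  deg(8) = 1

Step 2: Count vertices with odd degree:
  Odd-degree vertices: 1, 2, 3, 4, 6, 8 (6 total)

Step 3: Apply Euler's theorem:
  - Eulerian circuit exists iff graph is connected and all vertices have even degree
  - Eulerian path exists iff graph is connected and has 0 or 2 odd-degree vertices

Graph has 6 odd-degree vertices (need 0 or 2).
Neither Eulerian path nor Eulerian circuit exists.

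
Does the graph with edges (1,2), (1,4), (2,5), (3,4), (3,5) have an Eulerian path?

Step 1: Find the degree of each vertex:
  deg(1) = 2
  deg(2) = 2
  deg(3) = 2
  deg(4) = 2
  deg(5) = 2

Step 2: Count vertices with odd degree:
  All vertices have even degree (0 odd-degree vertices)

Step 3: Apply Euler's theorem:
  - Eulerian circuit exists iff graph is connected and all vertices have even degree
  - Eulerian path exists iff graph is connected and has 0 or 2 odd-degree vertices

Graph is connected with 0 odd-degree vertices.
Both Eulerian circuit and Eulerian path exist.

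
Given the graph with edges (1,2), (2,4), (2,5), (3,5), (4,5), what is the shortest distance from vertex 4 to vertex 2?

Step 1: Build adjacency list:
  1: 2
  2: 1, 4, 5
  3: 5
  4: 2, 5
  5: 2, 3, 4

Step 2: BFS from vertex 4 to find shortest path to 2:
  vertex 2 reached at distance 1

Step 3: Shortest path: 4 -> 2
Path length: 1 edge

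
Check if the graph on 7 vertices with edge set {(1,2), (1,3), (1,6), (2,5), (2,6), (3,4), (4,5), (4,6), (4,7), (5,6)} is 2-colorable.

Step 1: Attempt 2-coloring using BFS:
  Start at vertex 1, assign color 0
  Color vertex 2 with color 1 (neighbor of 1)
  Color vertex 3 with color 1 (neighbor of 1)
  Color vertex 6 with color 1 (neighbor of 1)
  Color vertex 5 with color 0 (neighbor of 2)

Step 2: Conflict found! Vertices 2 and 6 are adjacent but have the same color.
This means the graph contains an odd cycle.

The graph is NOT bipartite.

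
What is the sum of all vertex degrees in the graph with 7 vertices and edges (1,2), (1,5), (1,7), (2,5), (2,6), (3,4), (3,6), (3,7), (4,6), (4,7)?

Step 1: Count edges incident to each vertex:
  deg(1) = 3 (neighbors: 2, 5, 7)
  deg(2) = 3 (neighbors: 1, 5, 6)
  deg(3) = 3 (neighbors: 4, 6, 7)
  deg(4) = 3 (neighbors: 3, 6, 7)
  deg(5) = 2 (neighbors: 1, 2)
  deg(6) = 3 (neighbors: 2, 3, 4)
  deg(7) = 3 (neighbors: 1, 3, 4)

Step 2: Sum all degrees:
  3 + 3 + 3 + 3 + 2 + 3 + 3 = 20

Verification: sum of degrees = 2 * |E| = 2 * 10 = 20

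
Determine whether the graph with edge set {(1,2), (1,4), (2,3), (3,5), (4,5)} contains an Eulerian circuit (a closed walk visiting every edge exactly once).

Step 1: Find the degree of each vertex:
  deg(1) = 2
  deg(2) = 2
  deg(3) = 2
  deg(4) = 2
  deg(5) = 2

Step 2: Count vertices with odd degree:
  All vertices have even degree (0 odd-degree vertices)

Step 3: Apply Euler's theorem:
  - Eulerian circuit exists iff graph is connected and all vertices have even degree
  - Eulerian path exists iff graph is connected and has 0 or 2 odd-degree vertices

Graph is connected with 0 odd-degree vertices.
Both Eulerian circuit and Eulerian path exist.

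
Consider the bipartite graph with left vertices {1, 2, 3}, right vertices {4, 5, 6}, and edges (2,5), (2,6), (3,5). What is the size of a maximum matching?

Step 1: List the neighbors of each left vertex:
  1: (none)
  2: 5, 6
  3: 5

Step 2: Greedily match left vertices, then look for augmenting paths:
  Match 2 -- 6
  Match 3 -- 5
  No augmenting path remains.

Step 3: Verify this is maximum:
  Matching has size 2. The vertex set {2, 3} covers every edge and has size 2; any matching has at most one edge per cover vertex, so 2 is maximum (König's theorem).

Maximum matching: {(2,6), (3,5)}
Size: 2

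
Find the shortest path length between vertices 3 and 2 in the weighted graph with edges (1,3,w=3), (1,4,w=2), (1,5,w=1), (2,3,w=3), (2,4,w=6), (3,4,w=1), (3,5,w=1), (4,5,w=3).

Step 1: Build adjacency list with weights:
  1: 3(w=3), 4(w=2), 5(w=1)
  2: 3(w=3), 4(w=6)
  3: 1(w=3), 2(w=3), 4(w=1), 5(w=1)
  4: 1(w=2), 2(w=6), 3(w=1), 5(w=3)
  5: 1(w=1), 3(w=1), 4(w=3)

Step 2: Apply Dijkstra's algorithm from vertex 3:
  Visit vertex 3 (distance=0)
    Update dist[1] = 3
    Update dist[2] = 3
    Update dist[4] = 1
    Update dist[5] = 1
  Visit vertex 4 (distance=1)
  Visit vertex 5 (distance=1)
    Update dist[1] = 2
  Visit vertex 1 (distance=2)
  Visit vertex 2 (distance=3)

Step 3: Shortest path: 3 -> 2
Total weight: 3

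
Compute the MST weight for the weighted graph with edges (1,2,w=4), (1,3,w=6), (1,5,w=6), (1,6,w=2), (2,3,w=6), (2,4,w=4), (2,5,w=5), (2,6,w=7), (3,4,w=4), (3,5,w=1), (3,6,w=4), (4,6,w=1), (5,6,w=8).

Apply Kruskal's algorithm (sort edges by weight, add if no cycle):

Sorted edges by weight:
  (3,5) w=1
  (4,6) w=1
  (1,6) w=2
  (1,2) w=4
  (2,4) w=4
  (3,4) w=4
  (3,6) w=4
  (2,5) w=5
  (1,3) w=6
  (1,5) w=6
  (2,3) w=6
  (2,6) w=7
  (5,6) w=8

Add edge (3,5) w=1 -- no cycle. Running total: 1
Add edge (4,6) w=1 -- no cycle. Running total: 2
Add edge (1,6) w=2 -- no cycle. Running total: 4
Add edge (1,2) w=4 -- no cycle. Running total: 8
Skip edge (2,4) w=4 -- would create cycle
Add edge (3,4) w=4 -- no cycle. Running total: 12

MST edges: (3,5,w=1), (4,6,w=1), (1,6,w=2), (1,2,w=4), (3,4,w=4)
Total MST weight: 1 + 1 + 2 + 4 + 4 = 12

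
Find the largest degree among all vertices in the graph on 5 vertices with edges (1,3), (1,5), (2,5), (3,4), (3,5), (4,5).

Step 1: Count edges incident to each vertex:
  deg(1) = 2 (neighbors: 3, 5)
  deg(2) = 1 (neighbors: 5)
  deg(3) = 3 (neighbors: 1, 4, 5)
  deg(4) = 2 (neighbors: 3, 5)
  deg(5) = 4 (neighbors: 1, 2, 3, 4)

Step 2: Find maximum:
  max(2, 1, 3, 2, 4) = 4 (vertex 5)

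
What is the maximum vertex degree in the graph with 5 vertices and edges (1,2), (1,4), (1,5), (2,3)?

Step 1: Count edges incident to each vertex:
  deg(1) = 3 (neighbors: 2, 4, 5)
  deg(2) = 2 (neighbors: 1, 3)
  deg(3) = 1 (neighbors: 2)
  deg(4) = 1 (neighbors: 1)
  deg(5) = 1 (neighbors: 1)

Step 2: Find maximum:
  max(3, 2, 1, 1, 1) = 3 (vertex 1)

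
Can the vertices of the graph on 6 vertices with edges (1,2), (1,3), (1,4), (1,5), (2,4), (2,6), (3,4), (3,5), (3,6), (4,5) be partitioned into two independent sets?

Step 1: Attempt 2-coloring using BFS:
  Start at vertex 1, assign color 0
  Color vertex 2 with color 1 (neighbor of 1)
  Color vertex 3 with color 1 (neighbor of 1)
  Color vertex 4 with color 1 (neighbor of 1)
  Color vertex 5 with color 1 (neighbor of 1)

Step 2: Conflict found! Vertices 2 and 4 are adjacent but have the same color.
This means the graph contains an odd cycle.

The graph is NOT bipartite.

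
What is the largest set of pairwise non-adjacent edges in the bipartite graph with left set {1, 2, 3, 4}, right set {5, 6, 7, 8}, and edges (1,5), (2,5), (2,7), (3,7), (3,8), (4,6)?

Step 1: List the neighbors of each left vertex:
  1: 5
  2: 5, 7
  3: 7, 8
  4: 6

Step 2: Greedily match left vertices, then look for augmenting paths:
  Match 1 -- 5
  Match 2 -- 7
  Match 3 -- 8
  Match 4 -- 6
  No augmenting path remains.

Step 3: Verify this is maximum:
  Matching size 4 = min(|L|, |R|) = min(4, 4), which is an upper bound, so this matching is maximum.

Maximum matching: {(1,5), (2,7), (3,8), (4,6)}
Size: 4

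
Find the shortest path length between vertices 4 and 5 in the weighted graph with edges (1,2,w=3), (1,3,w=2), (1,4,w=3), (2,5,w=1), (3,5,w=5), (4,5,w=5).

Step 1: Build adjacency list with weights:
  1: 2(w=3), 3(w=2), 4(w=3)
  2: 1(w=3), 5(w=1)
  3: 1(w=2), 5(w=5)
  4: 1(w=3), 5(w=5)
  5: 2(w=1), 3(w=5), 4(w=5)

Step 2: Apply Dijkstra's algorithm from vertex 4:
  Visit vertex 4 (distance=0)
    Update dist[1] = 3
    Update dist[5] = 5
  Visit vertex 1 (distance=3)
    Update dist[2] = 6
    Update dist[3] = 5
  Visit vertex 3 (distance=5)
  Visit vertex 5 (distance=5)

Step 3: Shortest path: 4 -> 5
Total weight: 5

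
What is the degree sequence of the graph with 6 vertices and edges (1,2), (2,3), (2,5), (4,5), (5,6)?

Step 1: Count edges incident to each vertex:
  deg(1) = 1 (neighbors: 2)
  deg(2) = 3 (neighbors: 1, 3, 5)
  deg(3) = 1 (neighbors: 2)
  deg(4) = 1 (neighbors: 5)
  deg(5) = 3 (neighbors: 2, 4, 6)
  deg(6) = 1 (neighbors: 5)

Step 2: Sort degrees in non-increasing order:
  Degrees: [1, 3, 1, 1, 3, 1] -> sorted: [3, 3, 1, 1, 1, 1]

Degree sequence: [3, 3, 1, 1, 1, 1]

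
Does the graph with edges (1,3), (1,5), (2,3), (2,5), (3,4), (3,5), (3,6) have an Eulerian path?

Step 1: Find the degree of each vertex:
  deg(1) = 2
  deg(2) = 2
  deg(3) = 5
  deg(4) = 1
  deg(5) = 3
  deg(6) = 1

Step 2: Count vertices with odd degree:
  Odd-degree vertices: 3, 4, 5, 6 (4 total)

Step 3: Apply Euler's theorem:
  - Eulerian circuit exists iff graph is connected and all vertices have even degree
  - Eulerian path exists iff graph is connected and has 0 or 2 odd-degree vertices

Graph has 4 odd-degree vertices (need 0 or 2).
Neither Eulerian path nor Eulerian circuit exists.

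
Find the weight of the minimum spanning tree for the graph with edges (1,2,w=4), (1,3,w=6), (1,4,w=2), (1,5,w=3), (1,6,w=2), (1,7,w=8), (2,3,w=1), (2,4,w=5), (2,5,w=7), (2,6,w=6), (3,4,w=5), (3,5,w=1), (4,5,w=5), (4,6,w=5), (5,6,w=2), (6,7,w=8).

Apply Kruskal's algorithm (sort edges by weight, add if no cycle):

Sorted edges by weight:
  (2,3) w=1
  (3,5) w=1
  (1,4) w=2
  (1,6) w=2
  (5,6) w=2
  (1,5) w=3
  (1,2) w=4
  (2,4) w=5
  (3,4) w=5
  (4,5) w=5
  (4,6) w=5
  (1,3) w=6
  (2,6) w=6
  (2,5) w=7
  (1,7) w=8
  (6,7) w=8

Add edge (2,3) w=1 -- no cycle. Running total: 1
Add edge (3,5) w=1 -- no cycle. Running total: 2
Add edge (1,4) w=2 -- no cycle. Running total: 4
Add edge (1,6) w=2 -- no cycle. Running total: 6
Add edge (5,6) w=2 -- no cycle. Running total: 8
Skip edge (1,5) w=3 -- would create cycle
Skip edge (1,2) w=4 -- would create cycle
Skip edge (2,4) w=5 -- would create cycle
Skip edge (3,4) w=5 -- would create cycle
Skip edge (4,5) w=5 -- would create cycle
Skip edge (4,6) w=5 -- would create cycle
Skip edge (1,3) w=6 -- would create cycle
Skip edge (2,6) w=6 -- would create cycle
Skip edge (2,5) w=7 -- would create cycle
Add edge (1,7) w=8 -- no cycle. Running total: 16

MST edges: (2,3,w=1), (3,5,w=1), (1,4,w=2), (1,6,w=2), (5,6,w=2), (1,7,w=8)
Total MST weight: 1 + 1 + 2 + 2 + 2 + 8 = 16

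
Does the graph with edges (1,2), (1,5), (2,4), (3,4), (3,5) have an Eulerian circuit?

Step 1: Find the degree of each vertex:
  deg(1) = 2
  deg(2) = 2
  deg(3) = 2
  deg(4) = 2
  deg(5) = 2

Step 2: Count vertices with odd degree:
  All vertices have even degree (0 odd-degree vertices)

Step 3: Apply Euler's theorem:
  - Eulerian circuit exists iff graph is connected and all vertices have even degree
  - Eulerian path exists iff graph is connected and has 0 or 2 odd-degree vertices

Graph is connected with 0 odd-degree vertices.
Both Eulerian circuit and Eulerian path exist.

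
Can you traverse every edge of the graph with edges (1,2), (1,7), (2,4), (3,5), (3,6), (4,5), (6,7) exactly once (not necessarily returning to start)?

Step 1: Find the degree of each vertex:
  deg(1) = 2
  deg(2) = 2
  deg(3) = 2
  deg(4) = 2
  deg(5) = 2
  deg(6) = 2
  deg(7) = 2

Step 2: Count vertices with odd degree:
  All vertices have even degree (0 odd-degree vertices)

Step 3: Apply Euler's theorem:
  - Eulerian circuit exists iff graph is connected and all vertices have even degree
  - Eulerian path exists iff graph is connected and has 0 or 2 odd-degree vertices

Graph is connected with 0 odd-degree vertices.
Both Eulerian circuit and Eulerian path exist.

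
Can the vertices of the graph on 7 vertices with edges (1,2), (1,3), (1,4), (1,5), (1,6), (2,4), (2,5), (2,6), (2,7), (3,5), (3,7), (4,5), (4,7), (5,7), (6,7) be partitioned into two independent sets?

Step 1: Attempt 2-coloring using BFS:
  Start at vertex 1, assign color 0
  Color vertex 2 with color 1 (neighbor of 1)
  Color vertex 3 with color 1 (neighbor of 1)
  Color vertex 4 with color 1 (neighbor of 1)
  Color vertex 5 with color 1 (neighbor of 1)
  Color vertex 6 with color 1 (neighbor of 1)

Step 2: Conflict found! Vertices 2 and 4 are adjacent but have the same color.
This means the graph contains an odd cycle.

The graph is NOT bipartite.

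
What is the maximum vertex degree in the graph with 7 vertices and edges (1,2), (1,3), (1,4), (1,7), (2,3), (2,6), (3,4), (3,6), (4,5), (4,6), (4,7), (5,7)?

Step 1: Count edges incident to each vertex:
  deg(1) = 4 (neighbors: 2, 3, 4, 7)
  deg(2) = 3 (neighbors: 1, 3, 6)
  deg(3) = 4 (neighbors: 1, 2, 4, 6)
  deg(4) = 5 (neighbors: 1, 3, 5, 6, 7)
  deg(5) = 2 (neighbors: 4, 7)
  deg(6) = 3 (neighbors: 2, 3, 4)
  deg(7) = 3 (neighbors: 1, 4, 5)

Step 2: Find maximum:
  max(4, 3, 4, 5, 2, 3, 3) = 5 (vertex 4)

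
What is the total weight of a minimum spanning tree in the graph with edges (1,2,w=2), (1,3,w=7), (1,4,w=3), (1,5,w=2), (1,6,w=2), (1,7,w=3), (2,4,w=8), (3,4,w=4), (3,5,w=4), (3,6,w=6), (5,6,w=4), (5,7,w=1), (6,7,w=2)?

Apply Kruskal's algorithm (sort edges by weight, add if no cycle):

Sorted edges by weight:
  (5,7) w=1
  (1,5) w=2
  (1,2) w=2
  (1,6) w=2
  (6,7) w=2
  (1,7) w=3
  (1,4) w=3
  (3,4) w=4
  (3,5) w=4
  (5,6) w=4
  (3,6) w=6
  (1,3) w=7
  (2,4) w=8

Add edge (5,7) w=1 -- no cycle. Running total: 1
Add edge (1,5) w=2 -- no cycle. Running total: 3
Add edge (1,2) w=2 -- no cycle. Running total: 5
Add edge (1,6) w=2 -- no cycle. Running total: 7
Skip edge (6,7) w=2 -- would create cycle
Skip edge (1,7) w=3 -- would create cycle
Add edge (1,4) w=3 -- no cycle. Running total: 10
Add edge (3,4) w=4 -- no cycle. Running total: 14

MST edges: (5,7,w=1), (1,5,w=2), (1,2,w=2), (1,6,w=2), (1,4,w=3), (3,4,w=4)
Total MST weight: 1 + 2 + 2 + 2 + 3 + 4 = 14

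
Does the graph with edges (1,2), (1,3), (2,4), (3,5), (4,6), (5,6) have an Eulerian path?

Step 1: Find the degree of each vertex:
  deg(1) = 2
  deg(2) = 2
  deg(3) = 2
  deg(4) = 2
  deg(5) = 2
  deg(6) = 2

Step 2: Count vertices with odd degree:
  All vertices have even degree (0 odd-degree vertices)

Step 3: Apply Euler's theorem:
  - Eulerian circuit exists iff graph is connected and all vertices have even degree
  - Eulerian path exists iff graph is connected and has 0 or 2 odd-degree vertices

Graph is connected with 0 odd-degree vertices.
Both Eulerian circuit and Eulerian path exist.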